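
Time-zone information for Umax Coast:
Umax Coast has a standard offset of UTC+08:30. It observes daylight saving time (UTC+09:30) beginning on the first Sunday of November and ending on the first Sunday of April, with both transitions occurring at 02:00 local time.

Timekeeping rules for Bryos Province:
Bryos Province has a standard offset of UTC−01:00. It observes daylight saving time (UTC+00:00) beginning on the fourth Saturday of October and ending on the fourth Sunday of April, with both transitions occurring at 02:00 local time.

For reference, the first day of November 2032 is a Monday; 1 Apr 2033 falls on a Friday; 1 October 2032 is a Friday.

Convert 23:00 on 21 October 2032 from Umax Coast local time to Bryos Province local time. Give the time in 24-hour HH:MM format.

1 November 2032 is a Monday, so the first Sunday is November 7.
1 April 2033 is a Friday, so the first Sunday is April 3.
21 October 2032 does not fall between 7 November 2032 and 3 April 2033, so daylight saving is not in effect and Umax Coast is at UTC+08:30.
23:00 Umax Coast − 8h30m = 14:30 UTC.
1 October 2032 is a Friday, so the first Saturday is October 2 and the fourth is October 23.
1 April 2033 is a Friday, so the first Sunday is April 3 and the fourth is April 24.
At the standard offset (UTC−01:00), 14:30 UTC − 1h = 13:30 Bryos Province standard time.
The standard-time date in Bryos Province, 21 October 2032, is outside the daylight-saving period (23 October 2032 – 24 April 2033), so Bryos Province is on standard time, UTC−01:00.
14:30 UTC − 1h = 13:30 Bryos Province.

13:30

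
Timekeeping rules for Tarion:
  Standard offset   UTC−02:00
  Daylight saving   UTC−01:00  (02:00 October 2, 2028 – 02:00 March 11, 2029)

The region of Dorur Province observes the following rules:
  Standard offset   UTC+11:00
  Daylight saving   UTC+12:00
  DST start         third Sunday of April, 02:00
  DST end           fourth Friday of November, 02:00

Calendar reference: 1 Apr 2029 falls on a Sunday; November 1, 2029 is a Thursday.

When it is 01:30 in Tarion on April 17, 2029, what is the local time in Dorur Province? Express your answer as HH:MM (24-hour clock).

15:30

Daylight saving runs 2 October 2028 – 11 March 2029; April 17, 2029 is outside that window, so Tarion is on standard time at UTC−02:00.
01:30 Tarion + 2h = 03:30 UTC.
1 April 2029 is a Sunday, so the first Sunday is April 1 and the third is April 15.
1 November 2029 is a Thursday, so the first Friday is November 2 and the fourth is November 23.
At the standard offset (UTC+11:00), 03:30 UTC + 11h = 14:30 Dorur Province standard time.
The standard-time date in Dorur Province, April 17, 2029, falls between 15 April and 23 November, so daylight saving is in effect and Dorur Province is at UTC+12:00.
03:30 UTC + 12h = 15:30 Dorur Province.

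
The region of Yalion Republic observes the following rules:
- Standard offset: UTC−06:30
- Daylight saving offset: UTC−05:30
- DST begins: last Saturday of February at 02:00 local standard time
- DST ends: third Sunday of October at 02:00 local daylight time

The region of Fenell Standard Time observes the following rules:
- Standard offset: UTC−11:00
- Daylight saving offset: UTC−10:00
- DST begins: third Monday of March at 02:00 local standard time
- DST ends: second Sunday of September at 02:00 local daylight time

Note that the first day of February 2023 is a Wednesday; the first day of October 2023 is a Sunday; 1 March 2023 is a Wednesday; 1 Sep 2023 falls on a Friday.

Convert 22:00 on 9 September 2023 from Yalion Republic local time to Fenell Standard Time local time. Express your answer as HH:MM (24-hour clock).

1 February 2023 is a Wednesday, so Saturdays fall on 4, 11, 18, 25; the last is February 25.
1 October 2023 is a Sunday, so the first Sunday is October 1 and the third is October 15.
9 September 2023 falls between 25 February and 15 October, so daylight saving is in effect and Yalion Republic is at UTC−05:30.
22:00 Yalion Republic + 5h30m = 03:30 UTC (rolling into the next day, 10 September 2023).
1 March 2023 is a Wednesday, so the first Monday is March 6 and the third is March 20.
1 September 2023 is a Friday, so the first Sunday is September 3 and the second is September 10.
At the standard offset (UTC−11:00), 03:30 UTC − 11h = 16:30 Fenell Standard Time standard time (rolling into the previous day, 9 September 2023).
Daylight saving runs 20 March – 10 September; the standard-time date in Fenell Standard Time, 9 September 2023, is inside that window, so Fenell Standard Time is at UTC−10:00.
03:30 UTC − 10h = 17:30 Fenell Standard Time (rolling into the previous day, 9 September 2023).

17:30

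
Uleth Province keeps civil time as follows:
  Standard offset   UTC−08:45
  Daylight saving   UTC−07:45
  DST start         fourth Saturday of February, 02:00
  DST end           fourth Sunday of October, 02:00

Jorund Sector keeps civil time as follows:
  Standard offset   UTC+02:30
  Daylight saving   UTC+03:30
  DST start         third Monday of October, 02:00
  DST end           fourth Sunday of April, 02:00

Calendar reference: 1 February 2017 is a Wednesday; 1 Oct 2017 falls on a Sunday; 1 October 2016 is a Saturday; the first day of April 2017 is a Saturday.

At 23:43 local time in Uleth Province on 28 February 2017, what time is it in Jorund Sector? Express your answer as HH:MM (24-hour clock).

1 February 2017 is a Wednesday, so the first Saturday is February 4 and the fourth is February 25.
1 October 2017 is a Sunday, so the first Sunday is October 1 and the fourth is October 22.
28 February 2017 lies within the daylight-saving period (25 February – 22 October), so Uleth Province is on daylight time, UTC−07:45.
23:43 Uleth Province + 7h45m = 07:28 UTC (rolling into the next day, 1 March 2017).
1 October 2016 is a Saturday, so the first Monday is October 3 and the third is October 17.
1 April 2017 is a Saturday, so the first Sunday is April 2 and the fourth is April 23.
At the standard offset (UTC+02:30), 07:28 UTC + 2h30m = 09:58 Jorund Sector standard time.
The standard-time date in Jorund Sector, 1 March 2017, lies within the daylight-saving period (17 October 2016 – 23 April 2017), so Jorund Sector is on daylight time, UTC+03:30.
07:28 UTC + 3h30m = 10:58 Jorund Sector.

10:58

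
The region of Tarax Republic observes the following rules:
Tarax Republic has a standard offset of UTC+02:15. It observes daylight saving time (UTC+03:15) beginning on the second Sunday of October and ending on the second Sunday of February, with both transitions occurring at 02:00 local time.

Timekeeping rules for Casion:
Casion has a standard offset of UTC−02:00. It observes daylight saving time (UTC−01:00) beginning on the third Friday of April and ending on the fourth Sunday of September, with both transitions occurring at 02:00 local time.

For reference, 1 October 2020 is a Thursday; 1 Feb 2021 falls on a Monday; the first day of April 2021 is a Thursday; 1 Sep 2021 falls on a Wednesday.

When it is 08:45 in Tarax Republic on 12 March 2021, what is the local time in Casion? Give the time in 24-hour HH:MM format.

1 October 2020 is a Thursday, so the first Sunday is October 4 and the second is October 11.
1 February 2021 is a Monday, so the first Sunday is February 7 and the second is February 14.
Daylight saving runs 11 October 2020 – 14 February 2021; 12 March 2021 is outside that window, so Tarax Republic is on standard time at UTC+02:15.
08:45 Tarax Republic − 2h15m = 06:30 UTC.
1 April 2021 is a Thursday, so the first Friday is April 2 and the third is April 16.
1 September 2021 is a Wednesday, so the first Sunday is September 5 and the fourth is September 26.
At the standard offset (UTC−02:00), 06:30 UTC − 2h = 04:30 Casion standard time.
The standard-time date in Casion, 12 March 2021, is outside the daylight-saving period (16 April – 26 September), so Casion is on standard time, UTC−02:00.
06:30 UTC − 2h = 04:30 Casion.

04:30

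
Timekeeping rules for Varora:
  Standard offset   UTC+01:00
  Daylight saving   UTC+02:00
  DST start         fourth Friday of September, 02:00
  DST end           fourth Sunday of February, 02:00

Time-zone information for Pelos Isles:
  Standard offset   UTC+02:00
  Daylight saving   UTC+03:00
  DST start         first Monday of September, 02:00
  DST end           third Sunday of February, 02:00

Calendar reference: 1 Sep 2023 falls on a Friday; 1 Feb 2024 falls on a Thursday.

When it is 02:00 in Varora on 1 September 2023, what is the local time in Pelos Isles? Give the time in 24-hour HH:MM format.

1 September 2023 is a Friday, so the first Friday is September 1 and the fourth is September 22.
1 February 2024 is a Thursday, so the first Sunday is February 4 and the fourth is February 25.
1 September 2023 does not fall between 22 September 2023 and 25 February 2024, so daylight saving is not in effect and Varora is at UTC+01:00.
02:00 Varora − 1h = 01:00 UTC.
1 September 2023 is a Friday, so the first Monday is September 4.
1 February 2024 is a Thursday, so the first Sunday is February 4 and the third is February 18.
At the standard offset (UTC+02:00), 01:00 UTC + 2h = 03:00 Pelos Isles standard time.
Daylight saving runs 4 September 2023 – 18 February 2024; the standard-time date in Pelos Isles, 1 September 2023, is outside that window, so Pelos Isles is on standard time at UTC+02:00.
01:00 UTC + 2h = 03:00 Pelos Isles.

03:00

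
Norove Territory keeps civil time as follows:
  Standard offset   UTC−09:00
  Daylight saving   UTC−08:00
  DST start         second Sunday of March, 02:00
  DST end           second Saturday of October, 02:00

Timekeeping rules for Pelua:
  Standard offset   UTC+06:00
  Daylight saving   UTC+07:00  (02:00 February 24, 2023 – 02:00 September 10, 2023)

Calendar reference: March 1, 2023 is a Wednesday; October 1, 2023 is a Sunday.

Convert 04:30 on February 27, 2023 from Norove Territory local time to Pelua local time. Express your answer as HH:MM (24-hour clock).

20:30

1 March 2023 is a Wednesday, so the first Sunday is March 5 and the second is March 12.
1 October 2023 is a Sunday, so the first Saturday is October 7 and the second is October 14.
February 27, 2023 is outside the daylight-saving period (12 March – 14 October), so Norove Territory is on standard time, UTC−09:00.
04:30 Norove Territory + 9h = 13:30 UTC.
At the standard offset (UTC+06:00), 13:30 UTC + 6h = 19:30 Pelua standard time.
The standard-time date in Pelua, February 27, 2023, lies within the daylight-saving period (24 February – 10 September), so Pelua is on daylight time, UTC+07:00.
13:30 UTC + 7h = 20:30 Pelua.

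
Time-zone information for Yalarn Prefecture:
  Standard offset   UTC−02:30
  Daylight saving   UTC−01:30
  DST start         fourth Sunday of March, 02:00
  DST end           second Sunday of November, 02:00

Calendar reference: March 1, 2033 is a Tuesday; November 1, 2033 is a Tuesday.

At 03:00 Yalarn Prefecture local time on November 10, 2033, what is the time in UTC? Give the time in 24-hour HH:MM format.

04:30

1 March 2033 is a Tuesday, so the first Sunday is March 6 and the fourth is March 27.
1 November 2033 is a Tuesday, so the first Sunday is November 6 and the second is November 13.
November 10, 2033 lies within the daylight-saving period (27 March – 13 November), so Yalarn Prefecture is on daylight time, UTC−01:30.
03:00 local + 1h30m = 04:30 UTC.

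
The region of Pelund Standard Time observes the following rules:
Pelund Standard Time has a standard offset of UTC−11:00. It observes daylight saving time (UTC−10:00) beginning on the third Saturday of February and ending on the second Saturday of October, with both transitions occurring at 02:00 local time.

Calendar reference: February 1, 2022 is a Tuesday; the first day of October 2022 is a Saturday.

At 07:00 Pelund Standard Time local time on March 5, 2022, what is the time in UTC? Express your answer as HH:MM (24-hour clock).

17:00

1 February 2022 is a Tuesday, so the first Saturday is February 5 and the third is February 19.
1 October 2022 is a Saturday, so the first Saturday is October 1 and the second is October 8.
March 5, 2022 falls between 19 February and 8 October, so daylight saving is in effect and Pelund Standard Time is at UTC−10:00.
07:00 local + 10h = 17:00 UTC.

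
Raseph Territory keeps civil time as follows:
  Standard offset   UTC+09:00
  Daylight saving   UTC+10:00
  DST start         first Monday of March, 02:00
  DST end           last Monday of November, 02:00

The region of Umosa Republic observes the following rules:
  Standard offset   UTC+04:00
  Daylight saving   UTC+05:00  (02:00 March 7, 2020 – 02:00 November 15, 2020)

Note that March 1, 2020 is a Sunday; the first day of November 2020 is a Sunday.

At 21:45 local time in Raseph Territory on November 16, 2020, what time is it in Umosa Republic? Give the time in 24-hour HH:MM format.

1 March 2020 is a Sunday, so the first Monday is March 2.
1 November 2020 is a Sunday, so Mondays fall on 2, 9, 16, 23, 30; the last is November 30.
November 16, 2020 falls between 2 March and 30 November, so daylight saving is in effect and Raseph Territory is at UTC+10:00.
21:45 Raseph Territory − 10h = 11:45 UTC.
At the standard offset (UTC+04:00), 11:45 UTC + 4h = 15:45 Umosa Republic standard time.
Daylight saving runs 7 March – 15 November; the standard-time date in Umosa Republic, November 16, 2020, is outside that window, so Umosa Republic is on standard time at UTC+04:00.
11:45 UTC + 4h = 15:45 Umosa Republic.

15:45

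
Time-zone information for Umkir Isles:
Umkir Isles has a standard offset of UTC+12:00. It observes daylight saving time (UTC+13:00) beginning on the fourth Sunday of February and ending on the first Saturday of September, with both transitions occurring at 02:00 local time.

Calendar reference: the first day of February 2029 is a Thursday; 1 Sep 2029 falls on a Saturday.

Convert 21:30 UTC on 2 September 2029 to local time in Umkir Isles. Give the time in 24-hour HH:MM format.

09:30

1 February 2029 is a Thursday, so the first Sunday is February 4 and the fourth is February 25.
1 September 2029 is a Saturday, so the first Saturday is September 1.
At the standard offset (UTC+12:00), 21:30 UTC + 12h = 09:30 Umkir Isles standard time (rolling into the next day, 3 September 2029).
Daylight saving runs 25 February – 1 September; the standard-time date in Umkir Isles, 3 September 2029, is outside that window, so Umkir Isles is on standard time at UTC+12:00.
21:30 UTC + 12h = 09:30 local (rolling into the next day, 3 September 2029).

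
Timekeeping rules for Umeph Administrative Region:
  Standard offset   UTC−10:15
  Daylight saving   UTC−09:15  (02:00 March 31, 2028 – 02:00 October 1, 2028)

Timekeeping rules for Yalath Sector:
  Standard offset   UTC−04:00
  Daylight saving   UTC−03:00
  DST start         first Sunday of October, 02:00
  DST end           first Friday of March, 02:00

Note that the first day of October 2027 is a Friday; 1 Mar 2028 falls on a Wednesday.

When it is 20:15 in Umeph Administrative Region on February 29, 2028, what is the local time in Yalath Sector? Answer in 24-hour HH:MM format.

February 29, 2028 is outside the daylight-saving period (31 March – 1 October), so Umeph Administrative Region is on standard time, UTC−10:15.
20:15 Umeph Administrative Region + 10h15m = 06:30 UTC (rolling into the next day, 1 March 2028).
1 October 2027 is a Friday, so the first Sunday is October 3.
1 March 2028 is a Wednesday, so the first Friday is March 3.
At the standard offset (UTC−04:00), 06:30 UTC − 4h = 02:30 Yalath Sector standard time.
The standard-time date in Yalath Sector, March 1, 2028, lies within the daylight-saving period (3 October 2027 – 3 March 2028), so Yalath Sector is on daylight time, UTC−03:00.
06:30 UTC − 3h = 03:30 Yalath Sector.

03:30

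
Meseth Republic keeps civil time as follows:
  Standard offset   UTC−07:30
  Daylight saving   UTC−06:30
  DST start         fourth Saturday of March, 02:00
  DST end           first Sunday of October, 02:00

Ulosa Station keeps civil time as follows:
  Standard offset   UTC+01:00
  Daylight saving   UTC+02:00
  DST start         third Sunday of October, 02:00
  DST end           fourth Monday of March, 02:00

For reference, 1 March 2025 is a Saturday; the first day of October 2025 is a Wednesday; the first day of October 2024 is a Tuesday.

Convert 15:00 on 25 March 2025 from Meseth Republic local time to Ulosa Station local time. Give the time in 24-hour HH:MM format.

22:30

1 March 2025 is a Saturday, so the first Saturday is March 1 and the fourth is March 22.
1 October 2025 is a Wednesday, so the first Sunday is October 5.
25 March 2025 lies within the daylight-saving period (22 March – 5 October), so Meseth Republic is on daylight time, UTC−06:30.
15:00 Meseth Republic + 6h30m = 21:30 UTC.
1 October 2024 is a Tuesday, so the first Sunday is October 6 and the third is October 20.
1 March 2025 is a Saturday, so the first Monday is March 3 and the fourth is March 24.
At the standard offset (UTC+01:00), 21:30 UTC + 1h = 22:30 Ulosa Station standard time.
The standard-time date in Ulosa Station, 25 March 2025, does not fall between 20 October 2024 and 24 March 2025, so daylight saving is not in effect and Ulosa Station is at UTC+01:00.
21:30 UTC + 1h = 22:30 Ulosa Station.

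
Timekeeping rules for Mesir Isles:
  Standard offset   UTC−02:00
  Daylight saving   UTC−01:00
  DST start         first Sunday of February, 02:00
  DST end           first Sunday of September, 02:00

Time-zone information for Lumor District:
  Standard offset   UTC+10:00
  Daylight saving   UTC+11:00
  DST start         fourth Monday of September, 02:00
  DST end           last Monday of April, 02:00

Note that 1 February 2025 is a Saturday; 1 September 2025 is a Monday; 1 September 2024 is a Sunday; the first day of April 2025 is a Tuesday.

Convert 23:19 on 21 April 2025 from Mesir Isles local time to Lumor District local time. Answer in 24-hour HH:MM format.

1 February 2025 is a Saturday, so the first Sunday is February 2.
1 September 2025 is a Monday, so the first Sunday is September 7.
21 April 2025 lies within the daylight-saving period (2 February – 7 September), so Mesir Isles is on daylight time, UTC−01:00.
23:19 Mesir Isles + 1h = 00:19 UTC (rolling into the next day, 22 April 2025).
1 September 2024 is a Sunday, so the first Monday is September 2 and the fourth is September 23.
1 April 2025 is a Tuesday, so Mondays fall on 7, 14, 21, 28; the last is April 28.
At the standard offset (UTC+10:00), 00:19 UTC + 10h = 10:19 Lumor District standard time.
The standard-time date in Lumor District, 22 April 2025, falls between 23 September 2024 and 28 April 2025, so daylight saving is in effect and Lumor District is at UTC+11:00.
00:19 UTC + 11h = 11:19 Lumor District.

11:19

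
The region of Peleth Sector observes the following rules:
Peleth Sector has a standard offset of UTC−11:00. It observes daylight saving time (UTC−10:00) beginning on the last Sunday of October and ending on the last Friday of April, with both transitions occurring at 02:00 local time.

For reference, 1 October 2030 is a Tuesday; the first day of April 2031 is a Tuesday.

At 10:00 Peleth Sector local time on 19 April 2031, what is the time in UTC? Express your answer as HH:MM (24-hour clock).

1 October 2030 is a Tuesday, so Sundays fall on 6, 13, 20, 27; the last is October 27.
1 April 2031 is a Tuesday, so Fridays fall on 4, 11, 18, 25; the last is April 25.
19 April 2031 falls between 27 October 2030 and 25 April 2031, so daylight saving is in effect and Peleth Sector is at UTC−10:00.
10:00 local + 10h = 20:00 UTC.

20:00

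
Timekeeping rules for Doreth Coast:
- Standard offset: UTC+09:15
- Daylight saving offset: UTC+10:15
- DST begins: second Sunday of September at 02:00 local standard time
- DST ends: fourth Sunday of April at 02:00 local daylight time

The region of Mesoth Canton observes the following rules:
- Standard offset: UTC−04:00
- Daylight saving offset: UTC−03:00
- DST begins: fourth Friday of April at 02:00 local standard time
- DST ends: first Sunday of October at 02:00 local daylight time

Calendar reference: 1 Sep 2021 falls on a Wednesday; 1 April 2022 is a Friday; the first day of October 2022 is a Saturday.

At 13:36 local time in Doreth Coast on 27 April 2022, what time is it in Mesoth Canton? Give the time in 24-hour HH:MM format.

01:21

1 September 2021 is a Wednesday, so the first Sunday is September 5 and the second is September 12.
1 April 2022 is a Friday, so the first Sunday is April 3 and the fourth is April 24.
Daylight saving runs 12 September 2021 – 24 April 2022; 27 April 2022 is outside that window, so Doreth Coast is on standard time at UTC+09:15.
13:36 Doreth Coast − 9h15m = 04:21 UTC.
1 April 2022 is a Friday, so the first Friday is April 1 and the fourth is April 22.
1 October 2022 is a Saturday, so the first Sunday is October 2.
At the standard offset (UTC−04:00), 04:21 UTC − 4h = 00:21 Mesoth Canton standard time.
Daylight saving runs 22 April – 2 October; the standard-time date in Mesoth Canton, 27 April 2022, is inside that window, so Mesoth Canton is at UTC−03:00.
04:21 UTC − 3h = 01:21 Mesoth Canton.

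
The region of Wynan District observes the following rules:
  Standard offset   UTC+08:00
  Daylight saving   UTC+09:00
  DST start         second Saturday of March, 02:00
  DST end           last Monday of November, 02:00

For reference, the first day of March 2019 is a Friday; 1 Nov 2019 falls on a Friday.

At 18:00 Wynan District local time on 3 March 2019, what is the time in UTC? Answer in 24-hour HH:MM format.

10:00

1 March 2019 is a Friday, so the first Saturday is March 2 and the second is March 9.
1 November 2019 is a Friday, so Mondays fall on 4, 11, 18, 25; the last is November 25.
3 March 2019 does not fall between 9 March and 25 November, so daylight saving is not in effect and Wynan District is at UTC+08:00.
18:00 local − 8h = 10:00 UTC.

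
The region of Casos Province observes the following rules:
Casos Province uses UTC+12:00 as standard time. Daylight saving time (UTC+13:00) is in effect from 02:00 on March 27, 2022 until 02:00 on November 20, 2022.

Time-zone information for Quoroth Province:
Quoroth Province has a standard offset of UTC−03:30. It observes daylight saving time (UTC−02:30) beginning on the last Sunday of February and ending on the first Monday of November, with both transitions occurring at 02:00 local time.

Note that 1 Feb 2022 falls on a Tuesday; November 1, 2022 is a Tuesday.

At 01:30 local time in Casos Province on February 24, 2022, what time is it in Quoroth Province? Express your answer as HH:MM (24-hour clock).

Daylight saving runs 27 March – 20 November; February 24, 2022 is outside that window, so Casos Province is on standard time at UTC+12:00.
01:30 Casos Province − 12h = 13:30 UTC (rolling into the previous day, 23 February 2022).
1 February 2022 is a Tuesday, so Sundays fall on 6, 13, 20, 27; the last is February 27.
1 November 2022 is a Tuesday, so the first Monday is November 7.
At the standard offset (UTC−03:30), 13:30 UTC − 3h30m = 10:00 Quoroth Province standard time.
The standard-time date in Quoroth Province, February 23, 2022, does not fall between 27 February and 7 November, so daylight saving is not in effect and Quoroth Province is at UTC−03:30.
13:30 UTC − 3h30m = 10:00 Quoroth Province.

10:00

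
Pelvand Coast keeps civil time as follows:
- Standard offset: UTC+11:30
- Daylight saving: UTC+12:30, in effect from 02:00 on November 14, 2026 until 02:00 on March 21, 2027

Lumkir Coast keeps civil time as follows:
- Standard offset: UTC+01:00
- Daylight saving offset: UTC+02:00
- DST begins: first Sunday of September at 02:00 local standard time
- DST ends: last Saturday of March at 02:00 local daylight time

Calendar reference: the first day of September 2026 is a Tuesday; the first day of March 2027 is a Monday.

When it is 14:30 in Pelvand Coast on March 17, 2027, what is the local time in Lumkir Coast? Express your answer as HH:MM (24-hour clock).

04:00

March 17, 2027 falls between 14 November 2026 and 21 March 2027, so daylight saving is in effect and Pelvand Coast is at UTC+12:30.
14:30 Pelvand Coast − 12h30m = 02:00 UTC.
1 September 2026 is a Tuesday, so the first Sunday is September 6.
1 March 2027 is a Monday, so Saturdays fall on 6, 13, 20, 27; the last is March 27.
At the standard offset (UTC+01:00), 02:00 UTC + 1h = 03:00 Lumkir Coast standard time.
The standard-time date in Lumkir Coast, March 17, 2027, lies within the daylight-saving period (6 September 2026 – 27 March 2027), so Lumkir Coast is on daylight time, UTC+02:00.
02:00 UTC + 2h = 04:00 Lumkir Coast.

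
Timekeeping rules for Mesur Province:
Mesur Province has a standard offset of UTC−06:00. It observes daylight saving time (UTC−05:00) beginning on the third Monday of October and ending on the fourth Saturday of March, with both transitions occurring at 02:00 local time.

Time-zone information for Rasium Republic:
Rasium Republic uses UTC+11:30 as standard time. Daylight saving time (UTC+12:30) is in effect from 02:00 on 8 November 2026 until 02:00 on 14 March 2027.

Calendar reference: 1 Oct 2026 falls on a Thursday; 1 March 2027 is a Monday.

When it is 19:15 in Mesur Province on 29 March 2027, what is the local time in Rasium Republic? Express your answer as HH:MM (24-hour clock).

12:45

1 October 2026 is a Thursday, so the first Monday is October 5 and the third is October 19.
1 March 2027 is a Monday, so the first Saturday is March 6 and the fourth is March 27.
29 March 2027 is outside the daylight-saving period (19 October 2026 – 27 March 2027), so Mesur Province is on standard time, UTC−06:00.
19:15 Mesur Province + 6h = 01:15 UTC (rolling into the next day, 30 March 2027).
At the standard offset (UTC+11:30), 01:15 UTC + 11h30m = 12:45 Rasium Republic standard time.
Daylight saving runs 8 November 2026 – 14 March 2027; the standard-time date in Rasium Republic, 30 March 2027, is outside that window, so Rasium Republic is on standard time at UTC+11:30.
01:15 UTC + 11h30m = 12:45 Rasium Republic.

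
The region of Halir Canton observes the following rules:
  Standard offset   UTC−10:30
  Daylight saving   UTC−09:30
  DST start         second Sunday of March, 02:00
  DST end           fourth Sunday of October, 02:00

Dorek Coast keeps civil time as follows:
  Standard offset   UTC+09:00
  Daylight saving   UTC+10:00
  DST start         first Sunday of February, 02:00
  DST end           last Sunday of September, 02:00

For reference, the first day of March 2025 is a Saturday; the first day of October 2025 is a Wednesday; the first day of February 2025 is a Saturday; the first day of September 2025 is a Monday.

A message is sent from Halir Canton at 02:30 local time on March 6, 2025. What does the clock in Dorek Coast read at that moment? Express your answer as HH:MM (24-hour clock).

23:00

1 March 2025 is a Saturday, so the first Sunday is March 2 and the second is March 9.
1 October 2025 is a Wednesday, so the first Sunday is October 5 and the fourth is October 26.
March 6, 2025 does not fall between 9 March and 26 October, so daylight saving is not in effect and Halir Canton is at UTC−10:30.
02:30 Halir Canton + 10h30m = 13:00 UTC.
1 February 2025 is a Saturday, so the first Sunday is February 2.
1 September 2025 is a Monday, so Sundays fall on 7, 14, 21, 28; the last is September 28.
At the standard offset (UTC+09:00), 13:00 UTC + 9h = 22:00 Dorek Coast standard time.
The standard-time date in Dorek Coast, March 6, 2025, lies within the daylight-saving period (2 February – 28 September), so Dorek Coast is on daylight time, UTC+10:00.
13:00 UTC + 10h = 23:00 Dorek Coast.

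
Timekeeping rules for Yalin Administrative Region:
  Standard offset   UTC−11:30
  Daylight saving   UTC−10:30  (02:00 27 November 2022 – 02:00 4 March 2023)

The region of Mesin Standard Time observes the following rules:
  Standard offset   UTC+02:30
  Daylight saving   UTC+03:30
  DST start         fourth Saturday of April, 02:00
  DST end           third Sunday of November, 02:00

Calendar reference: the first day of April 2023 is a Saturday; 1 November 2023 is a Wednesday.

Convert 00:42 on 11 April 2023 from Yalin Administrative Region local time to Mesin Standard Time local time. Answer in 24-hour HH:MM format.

14:42

11 April 2023 does not fall between 27 November 2022 and 4 March 2023, so daylight saving is not in effect and Yalin Administrative Region is at UTC−11:30.
00:42 Yalin Administrative Region + 11h30m = 12:12 UTC.
1 April 2023 is a Saturday, so the first Saturday is April 1 and the fourth is April 22.
1 November 2023 is a Wednesday, so the first Sunday is November 5 and the third is November 19.
At the standard offset (UTC+02:30), 12:12 UTC + 2h30m = 14:42 Mesin Standard Time standard time.
Daylight saving runs 22 April – 19 November; the standard-time date in Mesin Standard Time, 11 April 2023, is outside that window, so Mesin Standard Time is on standard time at UTC+02:30.
12:12 UTC + 2h30m = 14:42 Mesin Standard Time.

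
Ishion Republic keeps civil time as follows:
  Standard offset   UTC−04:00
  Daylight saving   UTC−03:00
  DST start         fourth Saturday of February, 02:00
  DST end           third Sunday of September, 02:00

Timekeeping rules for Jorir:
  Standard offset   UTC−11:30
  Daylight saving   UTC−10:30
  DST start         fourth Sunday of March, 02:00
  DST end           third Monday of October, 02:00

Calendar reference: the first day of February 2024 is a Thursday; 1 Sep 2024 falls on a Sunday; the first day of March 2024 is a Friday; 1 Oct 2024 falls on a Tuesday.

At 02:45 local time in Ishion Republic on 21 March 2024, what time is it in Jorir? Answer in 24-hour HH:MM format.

1 February 2024 is a Thursday, so the first Saturday is February 3 and the fourth is February 24.
1 September 2024 is a Sunday, so the first Sunday is September 1 and the third is September 15.
21 March 2024 falls between 24 February and 15 September, so daylight saving is in effect and Ishion Republic is at UTC−03:00.
02:45 Ishion Republic + 3h = 05:45 UTC.
1 March 2024 is a Friday, so the first Sunday is March 3 and the fourth is March 24.
1 October 2024 is a Tuesday, so the first Monday is October 7 and the third is October 21.
At the standard offset (UTC−11:30), 05:45 UTC − 11h30m = 18:15 Jorir standard time (rolling into the previous day, 20 March 2024).
The standard-time date in Jorir, 20 March 2024, is outside the daylight-saving period (24 March – 21 October), so Jorir is on standard time, UTC−11:30.
05:45 UTC − 11h30m = 18:15 Jorir (rolling into the previous day, 20 March 2024).

18:15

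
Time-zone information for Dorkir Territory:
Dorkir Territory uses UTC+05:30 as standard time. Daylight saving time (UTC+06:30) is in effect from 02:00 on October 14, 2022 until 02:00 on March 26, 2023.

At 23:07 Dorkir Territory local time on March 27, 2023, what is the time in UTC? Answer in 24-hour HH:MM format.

Daylight saving runs 14 October 2022 – 26 March 2023; March 27, 2023 is outside that window, so Dorkir Territory is on standard time at UTC+05:30.
23:07 local − 5h30m = 17:37 UTC.

17:37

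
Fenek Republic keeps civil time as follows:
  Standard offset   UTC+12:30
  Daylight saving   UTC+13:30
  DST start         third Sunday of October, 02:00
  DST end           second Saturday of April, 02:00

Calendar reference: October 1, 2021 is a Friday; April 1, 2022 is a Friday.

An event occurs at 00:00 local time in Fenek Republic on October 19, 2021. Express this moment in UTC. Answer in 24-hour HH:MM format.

10:30

1 October 2021 is a Friday, so the first Sunday is October 3 and the third is October 17.
1 April 2022 is a Friday, so the first Saturday is April 2 and the second is April 9.
October 19, 2021 lies within the daylight-saving period (17 October 2021 – 9 April 2022), so Fenek Republic is on daylight time, UTC+13:30.
00:00 local − 13h30m = 10:30 UTC (rolling into the previous day, 18 October 2021).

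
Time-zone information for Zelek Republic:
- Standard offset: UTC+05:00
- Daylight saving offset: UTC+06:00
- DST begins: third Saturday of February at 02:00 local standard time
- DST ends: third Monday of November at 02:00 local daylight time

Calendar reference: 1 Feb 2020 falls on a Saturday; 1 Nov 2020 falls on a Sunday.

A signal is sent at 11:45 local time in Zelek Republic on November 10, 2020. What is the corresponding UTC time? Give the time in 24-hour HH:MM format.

1 February 2020 is a Saturday, so the first Saturday is February 1 and the third is February 15.
1 November 2020 is a Sunday, so the first Monday is November 2 and the third is November 16.
November 10, 2020 lies within the daylight-saving period (15 February – 16 November), so Zelek Republic is on daylight time, UTC+06:00.
11:45 local − 6h = 05:45 UTC.

05:45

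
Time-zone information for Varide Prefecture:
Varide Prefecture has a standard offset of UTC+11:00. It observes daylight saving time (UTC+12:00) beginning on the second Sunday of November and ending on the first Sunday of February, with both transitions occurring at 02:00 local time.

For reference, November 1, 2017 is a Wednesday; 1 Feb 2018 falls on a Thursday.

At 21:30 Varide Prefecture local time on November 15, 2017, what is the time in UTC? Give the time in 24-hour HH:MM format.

09:30

1 November 2017 is a Wednesday, so the first Sunday is November 5 and the second is November 12.
1 February 2018 is a Thursday, so the first Sunday is February 4.
November 15, 2017 lies within the daylight-saving period (12 November 2017 – 4 February 2018), so Varide Prefecture is on daylight time, UTC+12:00.
21:30 local − 12h = 09:30 UTC.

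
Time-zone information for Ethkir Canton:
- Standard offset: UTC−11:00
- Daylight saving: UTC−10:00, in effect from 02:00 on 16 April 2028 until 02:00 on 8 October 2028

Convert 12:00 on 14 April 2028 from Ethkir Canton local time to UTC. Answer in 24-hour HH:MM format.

23:00

14 April 2028 does not fall between 16 April and 8 October, so daylight saving is not in effect and Ethkir Canton is at UTC−11:00.
12:00 local + 11h = 23:00 UTC.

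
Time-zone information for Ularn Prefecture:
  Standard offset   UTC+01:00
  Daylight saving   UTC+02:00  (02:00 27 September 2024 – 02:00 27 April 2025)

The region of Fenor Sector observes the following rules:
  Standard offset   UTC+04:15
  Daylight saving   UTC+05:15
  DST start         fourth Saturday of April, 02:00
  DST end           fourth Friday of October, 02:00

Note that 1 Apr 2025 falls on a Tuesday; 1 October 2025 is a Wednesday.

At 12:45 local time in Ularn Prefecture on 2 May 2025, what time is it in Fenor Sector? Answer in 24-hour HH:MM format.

17:00

2 May 2025 is outside the daylight-saving period (27 September 2024 – 27 April 2025), so Ularn Prefecture is on standard time, UTC+01:00.
12:45 Ularn Prefecture − 1h = 11:45 UTC.
1 April 2025 is a Tuesday, so the first Saturday is April 5 and the fourth is April 26.
1 October 2025 is a Wednesday, so the first Friday is October 3 and the fourth is October 24.
At the standard offset (UTC+04:15), 11:45 UTC + 4h15m = 16:00 Fenor Sector standard time.
Daylight saving runs 26 April – 24 October; the standard-time date in Fenor Sector, 2 May 2025, is inside that window, so Fenor Sector is at UTC+05:15.
11:45 UTC + 5h15m = 17:00 Fenor Sector.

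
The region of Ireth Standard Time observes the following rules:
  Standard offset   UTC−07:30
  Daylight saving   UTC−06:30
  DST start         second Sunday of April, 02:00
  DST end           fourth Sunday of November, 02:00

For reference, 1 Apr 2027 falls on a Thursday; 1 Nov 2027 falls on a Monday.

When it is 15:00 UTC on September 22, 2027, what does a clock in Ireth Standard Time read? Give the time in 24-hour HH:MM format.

08:30

1 April 2027 is a Thursday, so the first Sunday is April 4 and the second is April 11.
1 November 2027 is a Monday, so the first Sunday is November 7 and the fourth is November 28.
At the standard offset (UTC−07:30), 15:00 UTC − 7h30m = 07:30 Ireth Standard Time standard time.
The standard-time date in Ireth Standard Time, September 22, 2027, falls between 11 April and 28 November, so daylight saving is in effect and Ireth Standard Time is at UTC−06:30.
15:00 UTC − 6h30m = 08:30 local.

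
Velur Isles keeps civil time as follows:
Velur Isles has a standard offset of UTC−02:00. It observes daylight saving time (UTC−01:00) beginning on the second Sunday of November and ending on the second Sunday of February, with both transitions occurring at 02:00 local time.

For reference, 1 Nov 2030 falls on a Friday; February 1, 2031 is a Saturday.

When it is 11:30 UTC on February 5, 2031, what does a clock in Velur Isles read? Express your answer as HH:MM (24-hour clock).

10:30

1 November 2030 is a Friday, so the first Sunday is November 3 and the second is November 10.
1 February 2031 is a Saturday, so the first Sunday is February 2 and the second is February 9.
At the standard offset (UTC−02:00), 11:30 UTC − 2h = 09:30 Velur Isles standard time.
The standard-time date in Velur Isles, February 5, 2031, falls between 10 November 2030 and 9 February 2031, so daylight saving is in effect and Velur Isles is at UTC−01:00.
11:30 UTC − 1h = 10:30 local.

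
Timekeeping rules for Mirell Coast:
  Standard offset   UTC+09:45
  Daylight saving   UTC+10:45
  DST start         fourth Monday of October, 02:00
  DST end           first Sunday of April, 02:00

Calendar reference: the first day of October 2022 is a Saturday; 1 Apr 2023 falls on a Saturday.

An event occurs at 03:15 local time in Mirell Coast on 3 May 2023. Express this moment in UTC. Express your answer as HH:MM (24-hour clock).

1 October 2022 is a Saturday, so the first Monday is October 3 and the fourth is October 24.
1 April 2023 is a Saturday, so the first Sunday is April 2.
3 May 2023 is outside the daylight-saving period (24 October 2022 – 2 April 2023), so Mirell Coast is on standard time, UTC+09:45.
03:15 local − 9h45m = 17:30 UTC (rolling into the previous day, 2 May 2023).

17:30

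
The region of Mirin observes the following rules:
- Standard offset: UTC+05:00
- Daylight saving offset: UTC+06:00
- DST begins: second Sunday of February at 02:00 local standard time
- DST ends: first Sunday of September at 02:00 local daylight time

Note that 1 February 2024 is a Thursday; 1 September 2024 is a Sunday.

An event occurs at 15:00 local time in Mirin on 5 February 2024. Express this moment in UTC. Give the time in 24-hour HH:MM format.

10:00

1 February 2024 is a Thursday, so the first Sunday is February 4 and the second is February 11.
1 September 2024 is a Sunday, so the first Sunday is September 1.
5 February 2024 is outside the daylight-saving period (11 February – 1 September), so Mirin is on standard time, UTC+05:00.
15:00 local − 5h = 10:00 UTC.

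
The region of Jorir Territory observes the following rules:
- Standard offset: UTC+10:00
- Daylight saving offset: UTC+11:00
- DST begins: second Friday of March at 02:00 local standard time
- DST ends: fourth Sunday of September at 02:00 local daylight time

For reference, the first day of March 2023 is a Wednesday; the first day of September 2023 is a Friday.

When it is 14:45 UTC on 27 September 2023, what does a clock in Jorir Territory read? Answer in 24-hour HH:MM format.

00:45

1 March 2023 is a Wednesday, so the first Friday is March 3 and the second is March 10.
1 September 2023 is a Friday, so the first Sunday is September 3 and the fourth is September 24.
At the standard offset (UTC+10:00), 14:45 UTC + 10h = 00:45 Jorir Territory standard time (rolling into the next day, 28 September 2023).
Daylight saving runs 10 March – 24 September; the standard-time date in Jorir Territory, 28 September 2023, is outside that window, so Jorir Territory is on standard time at UTC+10:00.
14:45 UTC + 10h = 00:45 local (rolling into the next day, 28 September 2023).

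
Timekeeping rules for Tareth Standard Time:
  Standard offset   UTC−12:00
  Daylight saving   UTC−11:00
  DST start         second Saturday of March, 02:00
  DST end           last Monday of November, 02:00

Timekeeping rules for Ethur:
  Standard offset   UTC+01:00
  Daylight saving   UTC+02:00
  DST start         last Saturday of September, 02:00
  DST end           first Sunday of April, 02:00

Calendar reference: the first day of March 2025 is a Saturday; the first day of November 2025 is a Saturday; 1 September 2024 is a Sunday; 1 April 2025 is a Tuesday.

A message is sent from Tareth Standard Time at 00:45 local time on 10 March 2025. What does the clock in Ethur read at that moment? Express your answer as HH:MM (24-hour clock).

13:45

1 March 2025 is a Saturday, so the first Saturday is March 1 and the second is March 8.
1 November 2025 is a Saturday, so Mondays fall on 3, 10, 17, 24; the last is November 24.
Daylight saving runs 8 March – 24 November; 10 March 2025 is inside that window, so Tareth Standard Time is at UTC−11:00.
00:45 Tareth Standard Time + 11h = 11:45 UTC.
1 September 2024 is a Sunday, so Saturdays fall on 7, 14, 21, 28; the last is September 28.
1 April 2025 is a Tuesday, so the first Sunday is April 6.
At the standard offset (UTC+01:00), 11:45 UTC + 1h = 12:45 Ethur standard time.
The standard-time date in Ethur, 10 March 2025, falls between 28 September 2024 and 6 April 2025, so daylight saving is in effect and Ethur is at UTC+02:00.
11:45 UTC + 2h = 13:45 Ethur.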